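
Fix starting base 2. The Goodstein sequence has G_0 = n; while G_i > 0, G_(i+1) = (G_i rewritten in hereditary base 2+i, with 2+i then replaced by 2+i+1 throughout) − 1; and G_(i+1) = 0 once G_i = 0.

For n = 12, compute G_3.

base 2: 12 = 2^(2 + 1) + 2^2; at 3: 3^(3 + 1) + 3^3 = 108; next = 107
base 3: 107 = 3^(3 + 1) + 2·3^2 + 2·3 + 2; at 4: 4^(4 + 1) + 2·4^2 + 2·4 + 2 = 1066; next = 1065
base 4: 1065 = 4^(4 + 1) + 2·4^2 + 2·4 + 1; at 5: 5^(5 + 1) + 2·5^2 + 2·5 + 1 = 15686; next = 15685
base 5: 15685 = 5^(5 + 1) + 2·5^2 + 2·5; at 6: 6^(6 + 1) + 2·6^2 + 2·6 = 280020; next = 280019

15685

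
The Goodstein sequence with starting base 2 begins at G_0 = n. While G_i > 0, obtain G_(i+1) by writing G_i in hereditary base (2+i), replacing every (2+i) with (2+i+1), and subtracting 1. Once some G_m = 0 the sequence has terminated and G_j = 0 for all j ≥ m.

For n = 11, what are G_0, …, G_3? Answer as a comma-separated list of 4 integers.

11, 84, 1027, 15627

i=0: 11 = 2^(2 + 1) + 2 + 1 (b=2); 2→3: 3^(3 + 1) + 3 + 1 = 85; 85−1 = 84
i=1: 84 = 3^(3 + 1) + 3 (b=3); 3→4: 4^(4 + 1) + 4 = 1028; 1028−1 = 1027
i=2: 1027 = 4^(4 + 1) + 3 (b=4); 4→5: 5^(5 + 1) + 3 = 15628; 15628−1 = 15627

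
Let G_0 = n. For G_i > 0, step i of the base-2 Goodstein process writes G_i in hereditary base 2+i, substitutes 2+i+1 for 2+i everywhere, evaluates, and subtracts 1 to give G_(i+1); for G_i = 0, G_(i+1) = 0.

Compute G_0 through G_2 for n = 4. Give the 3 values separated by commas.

4 —HB2→ 2^2 —bump→ 3^3 = 27 —(−1)→ 26
26 —HB3→ 2·3^2 + 2·3 + 2 —bump→ 2·4^2 + 2·4 + 2 = 42 —(−1)→ 41

4, 26, 41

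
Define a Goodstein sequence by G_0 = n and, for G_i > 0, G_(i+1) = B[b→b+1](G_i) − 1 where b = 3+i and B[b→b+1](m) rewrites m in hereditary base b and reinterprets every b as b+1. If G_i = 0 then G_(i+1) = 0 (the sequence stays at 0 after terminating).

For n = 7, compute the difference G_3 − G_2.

0

(0) 7|_3 = 2·3 + 1 ↦ 2·4 + 1|_4 = 9 ⇒ 8
(1) 8|_4 = 2·4 ↦ 2·5|_5 = 10 ⇒ 9
(2) 9|_5 = 5 + 4 ↦ 6 + 4|_6 = 10 ⇒ 9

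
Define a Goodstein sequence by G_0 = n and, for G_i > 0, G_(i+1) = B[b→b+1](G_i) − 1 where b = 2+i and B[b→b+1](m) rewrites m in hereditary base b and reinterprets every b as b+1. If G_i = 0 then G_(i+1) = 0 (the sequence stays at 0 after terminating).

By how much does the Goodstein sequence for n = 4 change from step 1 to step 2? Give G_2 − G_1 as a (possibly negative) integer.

G_0=4  [base 2] 2^2  →[2↦3]→  3^3 = 27  −1 ⇒ G_1=26
G_1=26  [base 3] 2·3^2 + 2·3 + 2  →[3↦4]→  2·4^2 + 2·4 + 2 = 42  −1 ⇒ G_2=41

15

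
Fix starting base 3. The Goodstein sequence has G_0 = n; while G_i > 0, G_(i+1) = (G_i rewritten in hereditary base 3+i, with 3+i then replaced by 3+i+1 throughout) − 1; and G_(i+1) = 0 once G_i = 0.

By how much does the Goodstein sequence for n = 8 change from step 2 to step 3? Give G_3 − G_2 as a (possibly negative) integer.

step 0: 8 = 2·3 + 2; sub 4 for 3: 2·4 + 2; = 10; G_1 = 10−1 = 9
step 1: 9 = 2·4 + 1; sub 5 for 4: 2·5 + 1; = 11; G_2 = 11−1 = 10
step 2: 10 = 2·5; sub 6 for 5: 2·6; = 12; G_3 = 12−1 = 11

1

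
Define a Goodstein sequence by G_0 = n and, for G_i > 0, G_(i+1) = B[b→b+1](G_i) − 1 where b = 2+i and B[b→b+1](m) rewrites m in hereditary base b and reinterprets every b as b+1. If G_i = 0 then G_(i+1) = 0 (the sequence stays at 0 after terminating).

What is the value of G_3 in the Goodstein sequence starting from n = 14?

18750

14 —HB2→ 2^(2 + 1) + 2^2 + 2 —bump→ 3^(3 + 1) + 3^3 + 3 = 111 —(−1)→ 110
110 —HB3→ 3^(3 + 1) + 3^3 + 2 —bump→ 4^(4 + 1) + 4^4 + 2 = 1282 —(−1)→ 1281
1281 —HB4→ 4^(4 + 1) + 4^4 + 1 —bump→ 5^(5 + 1) + 5^5 + 1 = 18751 —(−1)→ 18750
18750 —HB5→ 5^(5 + 1) + 5^5 —bump→ 6^(6 + 1) + 6^6 = 326592 —(−1)→ 326591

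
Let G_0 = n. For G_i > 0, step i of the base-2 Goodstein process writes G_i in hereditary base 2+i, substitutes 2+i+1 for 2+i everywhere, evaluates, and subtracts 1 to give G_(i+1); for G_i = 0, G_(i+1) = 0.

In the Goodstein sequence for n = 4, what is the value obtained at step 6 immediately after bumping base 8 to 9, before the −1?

[0] 4 ≡ 2^2 (base 2). Lift 3: 27. −1: 26.
[1] 26 ≡ 2·3^2 + 2·3 + 2 (base 3). Lift 4: 42. −1: 41.
[2] 41 ≡ 2·4^2 + 2·4 + 1 (base 4). Lift 5: 61. −1: 60.
[3] 60 ≡ 2·5^2 + 2·5 (base 5). Lift 6: 84. −1: 83.
[4] 83 ≡ 2·6^2 + 6 + 5 (base 6). Lift 7: 110. −1: 109.
[5] 109 ≡ 2·7^2 + 7 + 4 (base 7). Lift 8: 140. −1: 139.
[6] 139 ≡ 2·8^2 + 8 + 3 (base 8). Lift 9: 174. −1: 173.

174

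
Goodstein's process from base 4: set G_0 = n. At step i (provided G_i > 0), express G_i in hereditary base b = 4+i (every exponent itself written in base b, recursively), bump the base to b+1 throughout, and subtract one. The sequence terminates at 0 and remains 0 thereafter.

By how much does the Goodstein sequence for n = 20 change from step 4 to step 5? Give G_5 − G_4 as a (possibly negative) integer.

G_0=20  [base 4] 4^2 + 4  →[4↦5]→  5^2 + 5 = 30  −1 ⇒ G_1=29
G_1=29  [base 5] 5^2 + 4  →[5↦6]→  6^2 + 4 = 40  −1 ⇒ G_2=39
G_2=39  [base 6] 6^2 + 3  →[6↦7]→  7^2 + 3 = 52  −1 ⇒ G_3=51
G_3=51  [base 7] 7^2 + 2  →[7↦8]→  8^2 + 2 = 66  −1 ⇒ G_4=65
G_4=65  [base 8] 8^2 + 1  →[8↦9]→  9^2 + 1 = 82  −1 ⇒ G_5=81

16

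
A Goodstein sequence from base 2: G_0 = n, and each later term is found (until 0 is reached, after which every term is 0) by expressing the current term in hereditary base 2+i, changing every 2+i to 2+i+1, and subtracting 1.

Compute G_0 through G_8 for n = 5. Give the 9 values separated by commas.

5, 27, 255, 467, 775, 1197, 1751, 2454, 3325

(0) 5|_2 = 2^2 + 1 ↦ 3^3 + 1|_3 = 28 ⇒ 27
(1) 27|_3 = 3^3 ↦ 4^4|_4 = 256 ⇒ 255
(2) 255|_4 = 3·4^3 + 3·4^2 + 3·4 + 3 ↦ 3·5^3 + 3·5^2 + 3·5 + 3|_5 = 468 ⇒ 467
(3) 467|_5 = 3·5^3 + 3·5^2 + 3·5 + 2 ↦ 3·6^3 + 3·6^2 + 3·6 + 2|_6 = 776 ⇒ 775
(4) 775|_6 = 3·6^3 + 3·6^2 + 3·6 + 1 ↦ 3·7^3 + 3·7^2 + 3·7 + 1|_7 = 1198 ⇒ 1197
(5) 1197|_7 = 3·7^3 + 3·7^2 + 3·7 ↦ 3·8^3 + 3·8^2 + 3·8|_8 = 1752 ⇒ 1751
(6) 1751|_8 = 3·8^3 + 3·8^2 + 2·8 + 7 ↦ 3·9^3 + 3·9^2 + 2·9 + 7|_9 = 2455 ⇒ 2454
(7) 2454|_9 = 3·9^3 + 3·9^2 + 2·9 + 6 ↦ 3·10^3 + 3·10^2 + 2·10 + 6|_10 = 3326 ⇒ 3325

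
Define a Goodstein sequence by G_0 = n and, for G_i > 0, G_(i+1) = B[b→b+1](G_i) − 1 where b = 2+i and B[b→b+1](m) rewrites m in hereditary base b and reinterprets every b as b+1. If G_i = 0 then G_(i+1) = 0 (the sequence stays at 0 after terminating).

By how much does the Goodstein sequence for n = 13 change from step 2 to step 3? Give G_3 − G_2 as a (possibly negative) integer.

14813

i=0: 13 = 2^(2 + 1) + 2^2 + 1 (b=2); 2→3: 3^(3 + 1) + 3^3 + 1 = 109; 109−1 = 108
i=1: 108 = 3^(3 + 1) + 3^3 (b=3); 3→4: 4^(4 + 1) + 4^4 = 1280; 1280−1 = 1279
i=2: 1279 = 4^(4 + 1) + 3·4^3 + 3·4^2 + 3·4 + 3 (b=4); 4→5: 5^(5 + 1) + 3·5^3 + 3·5^2 + 3·5 + 3 = 16093; 16093−1 = 16092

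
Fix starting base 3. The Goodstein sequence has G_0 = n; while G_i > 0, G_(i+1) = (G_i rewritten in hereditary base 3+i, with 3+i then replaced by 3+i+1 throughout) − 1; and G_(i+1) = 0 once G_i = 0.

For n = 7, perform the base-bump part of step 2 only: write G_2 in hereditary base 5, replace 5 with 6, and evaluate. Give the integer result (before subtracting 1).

[0] 7 ≡ 2·3 + 1 (base 3). Lift 4: 9. −1: 8.
[1] 8 ≡ 2·4 (base 4). Lift 5: 10. −1: 9.
[2] 9 ≡ 5 + 4 (base 5). Lift 6: 10. −1: 9.

10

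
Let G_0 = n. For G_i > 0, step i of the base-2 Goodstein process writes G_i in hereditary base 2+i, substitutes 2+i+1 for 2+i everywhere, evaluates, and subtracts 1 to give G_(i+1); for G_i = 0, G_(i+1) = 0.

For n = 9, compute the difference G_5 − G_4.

9 —HB2→ 2^(2 + 1) + 1 —bump→ 3^(3 + 1) + 1 = 82 —(−1)→ 81
81 —HB3→ 3^(3 + 1) —bump→ 4^(4 + 1) = 1024 —(−1)→ 1023
1023 —HB4→ 3·4^4 + 3·4^3 + 3·4^2 + 3·4 + 3 —bump→ 3·5^5 + 3·5^3 + 3·5^2 + 3·5 + 3 = 9843 —(−1)→ 9842
9842 —HB5→ 3·5^5 + 3·5^3 + 3·5^2 + 3·5 + 2 —bump→ 3·6^6 + 3·6^3 + 3·6^2 + 3·6 + 2 = 140744 —(−1)→ 140743
140743 —HB6→ 3·6^6 + 3·6^3 + 3·6^2 + 3·6 + 1 —bump→ 3·7^7 + 3·7^3 + 3·7^2 + 3·7 + 1 = 2471827 —(−1)→ 2471826

2331083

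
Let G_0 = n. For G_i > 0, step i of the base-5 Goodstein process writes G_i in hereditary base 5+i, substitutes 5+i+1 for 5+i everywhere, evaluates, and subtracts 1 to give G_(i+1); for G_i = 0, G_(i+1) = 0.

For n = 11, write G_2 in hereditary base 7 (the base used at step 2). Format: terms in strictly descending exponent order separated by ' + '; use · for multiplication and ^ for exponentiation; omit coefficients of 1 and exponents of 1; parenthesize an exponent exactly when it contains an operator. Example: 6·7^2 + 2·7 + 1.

7 + 6

(0) 11|_5 = 2·5 + 1 ↦ 2·6 + 1|_6 = 13 ⇒ 12
(1) 12|_6 = 2·6 ↦ 2·7|_7 = 14 ⇒ 13
(2) 13|_7 = 7 + 6 ↦ 8 + 6|_8 = 14 ⇒ 13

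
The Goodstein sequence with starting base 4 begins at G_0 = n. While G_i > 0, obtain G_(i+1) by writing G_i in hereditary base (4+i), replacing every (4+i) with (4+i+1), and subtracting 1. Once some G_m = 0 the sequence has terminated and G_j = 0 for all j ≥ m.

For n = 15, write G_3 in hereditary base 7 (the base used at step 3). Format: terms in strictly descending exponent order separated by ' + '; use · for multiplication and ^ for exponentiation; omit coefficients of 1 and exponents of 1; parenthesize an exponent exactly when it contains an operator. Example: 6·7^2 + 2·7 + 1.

3·7

G_0 = 15. HB_4(15) = 3·4 + 3. Bump = 18. G_1 = 17.
G_1 = 17. HB_5(17) = 3·5 + 2. Bump = 20. G_2 = 19.
G_2 = 19. HB_6(19) = 3·6 + 1. Bump = 22. G_3 = 21.
G_3 = 21. HB_7(21) = 3·7. Bump = 24. G_4 = 23.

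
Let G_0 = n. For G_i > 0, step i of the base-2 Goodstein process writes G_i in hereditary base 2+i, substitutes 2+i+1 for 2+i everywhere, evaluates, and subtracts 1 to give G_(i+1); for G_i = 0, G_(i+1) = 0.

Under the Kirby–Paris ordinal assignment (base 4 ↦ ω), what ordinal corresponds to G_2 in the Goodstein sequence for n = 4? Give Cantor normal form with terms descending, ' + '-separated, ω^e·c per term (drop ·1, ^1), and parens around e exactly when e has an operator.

ω^2·2 + ω·2 + 1

step 0: 4 = 2^2; sub 3 for 2: 3^3; = 27; G_1 = 27−1 = 26
step 1: 26 = 2·3^2 + 2·3 + 2; sub 4 for 3: 2·4^2 + 2·4 + 2; = 42; G_2 = 42−1 = 41
step 2: 41 = 2·4^2 + 2·4 + 1; sub 5 for 4: 2·5^2 + 2·5 + 1; = 61; G_3 = 61−1 = 60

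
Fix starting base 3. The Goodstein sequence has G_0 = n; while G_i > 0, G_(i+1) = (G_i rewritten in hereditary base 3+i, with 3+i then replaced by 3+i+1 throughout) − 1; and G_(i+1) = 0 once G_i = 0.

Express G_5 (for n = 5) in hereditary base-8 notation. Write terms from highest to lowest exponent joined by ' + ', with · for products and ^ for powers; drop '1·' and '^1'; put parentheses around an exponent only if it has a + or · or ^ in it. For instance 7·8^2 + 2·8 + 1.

3

G_0=5  [base 3] 3 + 2  →[3↦4]→  4 + 2 = 6  −1 ⇒ G_1=5
G_1=5  [base 4] 4 + 1  →[4↦5]→  5 + 1 = 6  −1 ⇒ G_2=5
G_2=5  [base 5] 5  →[5↦6]→  6 = 6  −1 ⇒ G_3=5
G_3=5  [base 6] 5  →[6↦7]→  5 = 5  −1 ⇒ G_4=4
G_4=4  [base 7] 4  →[7↦8]→  4 = 4  −1 ⇒ G_5=3
G_5=3  [base 8] 3  →[8↦9]→  3 = 3  −1 ⇒ G_6=2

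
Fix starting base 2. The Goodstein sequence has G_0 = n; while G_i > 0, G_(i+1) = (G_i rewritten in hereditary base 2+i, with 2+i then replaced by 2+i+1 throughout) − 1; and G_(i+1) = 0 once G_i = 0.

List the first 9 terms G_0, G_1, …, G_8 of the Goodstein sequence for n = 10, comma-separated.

10, 83, 1025, 15625, 279935, 4215754, 84073323, 1937434592, 50000555551

base 2: 10 = 2^(2 + 1) + 2; at 3: 3^(3 + 1) + 3 = 84; next = 83
base 3: 83 = 3^(3 + 1) + 2; at 4: 4^(4 + 1) + 2 = 1026; next = 1025
base 4: 1025 = 4^(4 + 1) + 1; at 5: 5^(5 + 1) + 1 = 15626; next = 15625
base 5: 15625 = 5^(5 + 1); at 6: 6^(6 + 1) = 279936; next = 279935
base 6: 279935 = 5·6^6 + 5·6^5 + 5·6^4 + 5·6^3 + 5·6^2 + 5·6 + 5; at 7: 5·7^7 + 5·7^5 + 5·7^4 + 5·7^3 + 5·7^2 + 5·7 + 5 = 4215755; next = 4215754
base 7: 4215754 = 5·7^7 + 5·7^5 + 5·7^4 + 5·7^3 + 5·7^2 + 5·7 + 4; at 8: 5·8^8 + 5·8^5 + 5·8^4 + 5·8^3 + 5·8^2 + 5·8 + 4 = 84073324; next = 84073323
base 8: 84073323 = 5·8^8 + 5·8^5 + 5·8^4 + 5·8^3 + 5·8^2 + 5·8 + 3; at 9: 5·9^9 + 5·9^5 + 5·9^4 + 5·9^3 + 5·9^2 + 5·9 + 3 = 1937434593; next = 1937434592
base 9: 1937434592 = 5·9^9 + 5·9^5 + 5·9^4 + 5·9^3 + 5·9^2 + 5·9 + 2; at 10: 5·10^10 + 5·10^5 + 5·10^4 + 5·10^3 + 5·10^2 + 5·10 + 2 = 50000555552; next = 50000555551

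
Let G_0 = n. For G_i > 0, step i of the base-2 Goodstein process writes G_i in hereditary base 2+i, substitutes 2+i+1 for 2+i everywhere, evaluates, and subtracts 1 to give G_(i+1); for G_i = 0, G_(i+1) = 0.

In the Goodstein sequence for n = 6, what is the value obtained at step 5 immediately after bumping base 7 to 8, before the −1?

G_0=6  [base 2] 2^2 + 2  →[2↦3]→  3^3 + 3 = 30  −1 ⇒ G_1=29
G_1=29  [base 3] 3^3 + 2  →[3↦4]→  4^4 + 2 = 258  −1 ⇒ G_2=257
G_2=257  [base 4] 4^4 + 1  →[4↦5]→  5^5 + 1 = 3126  −1 ⇒ G_3=3125
G_3=3125  [base 5] 5^5  →[5↦6]→  6^6 = 46656  −1 ⇒ G_4=46655
G_4=46655  [base 6] 5·6^5 + 5·6^4 + 5·6^3 + 5·6^2 + 5·6 + 5  →[6↦7]→  5·7^5 + 5·7^4 + 5·7^3 + 5·7^2 + 5·7 + 5 = 98040  −1 ⇒ G_5=98039
G_5=98039  [base 7] 5·7^5 + 5·7^4 + 5·7^3 + 5·7^2 + 5·7 + 4  →[7↦8]→  5·8^5 + 5·8^4 + 5·8^3 + 5·8^2 + 5·8 + 4 = 187244  −1 ⇒ G_6=187243

187244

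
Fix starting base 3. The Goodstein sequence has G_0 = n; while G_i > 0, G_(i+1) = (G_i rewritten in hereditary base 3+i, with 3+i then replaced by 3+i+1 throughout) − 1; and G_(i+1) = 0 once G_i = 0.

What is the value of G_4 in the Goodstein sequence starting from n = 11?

39

i=0: 11 = 3^2 + 2 (b=3); 3→4: 4^2 + 2 = 18; 18−1 = 17
i=1: 17 = 4^2 + 1 (b=4); 4→5: 5^2 + 1 = 26; 26−1 = 25
i=2: 25 = 5^2 (b=5); 5→6: 6^2 = 36; 36−1 = 35
i=3: 35 = 5·6 + 5 (b=6); 6→7: 5·7 + 5 = 40; 40−1 = 39
i=4: 39 = 5·7 + 4 (b=7); 7→8: 5·8 + 4 = 44; 44−1 = 43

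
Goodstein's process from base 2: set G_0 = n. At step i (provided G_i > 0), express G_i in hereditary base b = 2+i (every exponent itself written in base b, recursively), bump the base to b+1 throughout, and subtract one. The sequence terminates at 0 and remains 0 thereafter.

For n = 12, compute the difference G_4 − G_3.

i=0: 12 = 2^(2 + 1) + 2^2 (b=2); 2→3: 3^(3 + 1) + 3^3 = 108; 108−1 = 107
i=1: 107 = 3^(3 + 1) + 2·3^2 + 2·3 + 2 (b=3); 3→4: 4^(4 + 1) + 2·4^2 + 2·4 + 2 = 1066; 1066−1 = 1065
i=2: 1065 = 4^(4 + 1) + 2·4^2 + 2·4 + 1 (b=4); 4→5: 5^(5 + 1) + 2·5^2 + 2·5 + 1 = 15686; 15686−1 = 15685
i=3: 15685 = 5^(5 + 1) + 2·5^2 + 2·5 (b=5); 5→6: 6^(6 + 1) + 2·6^2 + 2·6 = 280020; 280020−1 = 280019

264334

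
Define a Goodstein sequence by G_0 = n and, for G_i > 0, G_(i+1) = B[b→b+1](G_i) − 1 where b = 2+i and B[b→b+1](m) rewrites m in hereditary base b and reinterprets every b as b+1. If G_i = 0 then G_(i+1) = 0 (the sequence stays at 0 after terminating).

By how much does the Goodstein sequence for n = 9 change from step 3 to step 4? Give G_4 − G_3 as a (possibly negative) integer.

130901

i=0: 9 = 2^(2 + 1) + 1 (b=2); 2→3: 3^(3 + 1) + 1 = 82; 82−1 = 81
i=1: 81 = 3^(3 + 1) (b=3); 3→4: 4^(4 + 1) = 1024; 1024−1 = 1023
i=2: 1023 = 3·4^4 + 3·4^3 + 3·4^2 + 3·4 + 3 (b=4); 4→5: 3·5^5 + 3·5^3 + 3·5^2 + 3·5 + 3 = 9843; 9843−1 = 9842
i=3: 9842 = 3·5^5 + 3·5^3 + 3·5^2 + 3·5 + 2 (b=5); 5→6: 3·6^6 + 3·6^3 + 3·6^2 + 3·6 + 2 = 140744; 140744−1 = 140743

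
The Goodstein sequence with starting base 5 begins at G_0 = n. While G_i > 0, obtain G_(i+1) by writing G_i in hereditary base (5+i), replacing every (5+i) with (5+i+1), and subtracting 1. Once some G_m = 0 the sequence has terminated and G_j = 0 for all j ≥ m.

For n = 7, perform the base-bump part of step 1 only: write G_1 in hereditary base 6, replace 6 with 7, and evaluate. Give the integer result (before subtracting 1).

step 0: 7 = 5 + 2; sub 6 for 5: 6 + 2; = 8; G_1 = 8−1 = 7
step 1: 7 = 6 + 1; sub 7 for 6: 7 + 1; = 8; G_2 = 8−1 = 7

8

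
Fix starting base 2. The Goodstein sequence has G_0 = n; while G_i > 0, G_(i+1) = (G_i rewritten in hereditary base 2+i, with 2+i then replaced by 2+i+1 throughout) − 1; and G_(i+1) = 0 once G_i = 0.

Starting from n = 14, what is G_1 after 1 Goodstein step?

110

G_0 = 14. HB_2(14) = 2^(2 + 1) + 2^2 + 2. Bump = 111. G_1 = 110.
G_1 = 110. HB_3(110) = 3^(3 + 1) + 3^3 + 2. Bump = 1282. G_2 = 1281.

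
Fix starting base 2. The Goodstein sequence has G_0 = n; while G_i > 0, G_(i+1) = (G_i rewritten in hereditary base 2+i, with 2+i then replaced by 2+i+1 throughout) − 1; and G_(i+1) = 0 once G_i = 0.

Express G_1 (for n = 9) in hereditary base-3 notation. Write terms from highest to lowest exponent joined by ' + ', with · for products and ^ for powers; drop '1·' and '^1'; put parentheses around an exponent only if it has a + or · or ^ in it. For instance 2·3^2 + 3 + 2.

step 0: 9 = 2^(2 + 1) + 1; sub 3 for 2: 3^(3 + 1) + 1; = 82; G_1 = 82−1 = 81
step 1: 81 = 3^(3 + 1); sub 4 for 3: 4^(4 + 1); = 1024; G_2 = 1024−1 = 1023

3^(3 + 1)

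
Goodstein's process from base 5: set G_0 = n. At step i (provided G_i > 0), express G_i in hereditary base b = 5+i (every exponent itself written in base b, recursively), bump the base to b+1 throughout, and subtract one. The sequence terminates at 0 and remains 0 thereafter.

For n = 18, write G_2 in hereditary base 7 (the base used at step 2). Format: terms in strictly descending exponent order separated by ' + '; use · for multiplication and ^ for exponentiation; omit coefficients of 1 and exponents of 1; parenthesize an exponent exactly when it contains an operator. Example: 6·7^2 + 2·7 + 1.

3·7 + 1

base 5: 18 = 3·5 + 3; at 6: 3·6 + 3 = 21; next = 20
base 6: 20 = 3·6 + 2; at 7: 3·7 + 2 = 23; next = 22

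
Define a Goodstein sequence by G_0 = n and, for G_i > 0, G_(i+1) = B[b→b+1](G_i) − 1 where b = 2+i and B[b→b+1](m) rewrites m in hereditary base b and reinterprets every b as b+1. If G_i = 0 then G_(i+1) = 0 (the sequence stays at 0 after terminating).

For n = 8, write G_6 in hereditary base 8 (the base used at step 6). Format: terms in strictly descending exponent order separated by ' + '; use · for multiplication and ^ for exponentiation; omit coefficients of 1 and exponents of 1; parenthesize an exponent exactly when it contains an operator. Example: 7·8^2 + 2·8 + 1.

i=0: 8 = 2^(2 + 1) (b=2); 2→3: 3^(3 + 1) = 81; 81−1 = 80
i=1: 80 = 2·3^3 + 2·3^2 + 2·3 + 2 (b=3); 3→4: 2·4^4 + 2·4^2 + 2·4 + 2 = 554; 554−1 = 553
i=2: 553 = 2·4^4 + 2·4^2 + 2·4 + 1 (b=4); 4→5: 2·5^5 + 2·5^2 + 2·5 + 1 = 6311; 6311−1 = 6310
i=3: 6310 = 2·5^5 + 2·5^2 + 2·5 (b=5); 5→6: 2·6^6 + 2·6^2 + 2·6 = 93396; 93396−1 = 93395
i=4: 93395 = 2·6^6 + 2·6^2 + 6 + 5 (b=6); 6→7: 2·7^7 + 2·7^2 + 7 + 5 = 1647196; 1647196−1 = 1647195
i=5: 1647195 = 2·7^7 + 2·7^2 + 7 + 4 (b=7); 7→8: 2·8^8 + 2·8^2 + 8 + 4 = 33554572; 33554572−1 = 33554571
i=6: 33554571 = 2·8^8 + 2·8^2 + 8 + 3 (b=8); 8→9: 2·9^9 + 2·9^2 + 9 + 3 = 774841152; 774841152−1 = 774841151

2·8^8 + 2·8^2 + 8 + 3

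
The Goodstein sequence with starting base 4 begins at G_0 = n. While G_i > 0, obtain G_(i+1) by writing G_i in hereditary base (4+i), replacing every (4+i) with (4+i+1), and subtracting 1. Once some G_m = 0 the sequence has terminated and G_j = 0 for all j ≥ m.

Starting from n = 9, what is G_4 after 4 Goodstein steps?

11

i=0: 9 = 2·4 + 1 (b=4); 4→5: 2·5 + 1 = 11; 11−1 = 10
i=1: 10 = 2·5 (b=5); 5→6: 2·6 = 12; 12−1 = 11
i=2: 11 = 6 + 5 (b=6); 6→7: 7 + 5 = 12; 12−1 = 11
i=3: 11 = 7 + 4 (b=7); 7→8: 8 + 4 = 12; 12−1 = 11
i=4: 11 = 8 + 3 (b=8); 8→9: 9 + 3 = 12; 12−1 = 11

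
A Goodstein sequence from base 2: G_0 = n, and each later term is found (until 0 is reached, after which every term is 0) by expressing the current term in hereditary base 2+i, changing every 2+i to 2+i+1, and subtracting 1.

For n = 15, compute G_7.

G_0 = 15. HB_2(15) = 2^(2 + 1) + 2^2 + 2 + 1. Bump = 112. G_1 = 111.
G_1 = 111. HB_3(111) = 3^(3 + 1) + 3^3 + 3. Bump = 1284. G_2 = 1283.
G_2 = 1283. HB_4(1283) = 4^(4 + 1) + 4^4 + 3. Bump = 18753. G_3 = 18752.
G_3 = 18752. HB_5(18752) = 5^(5 + 1) + 5^5 + 2. Bump = 326594. G_4 = 326593.
G_4 = 326593. HB_6(326593) = 6^(6 + 1) + 6^6 + 1. Bump = 6588345. G_5 = 6588344.
G_5 = 6588344. HB_7(6588344) = 7^(7 + 1) + 7^7. Bump = 150994944. G_6 = 150994943.
G_6 = 150994943. HB_8(150994943) = 8^(8 + 1) + 7·8^7 + 7·8^6 + 7·8^5 + 7·8^4 + 7·8^3 + 7·8^2 + 7·8 + 7. Bump = 3524450281. G_7 = 3524450280.

3524450280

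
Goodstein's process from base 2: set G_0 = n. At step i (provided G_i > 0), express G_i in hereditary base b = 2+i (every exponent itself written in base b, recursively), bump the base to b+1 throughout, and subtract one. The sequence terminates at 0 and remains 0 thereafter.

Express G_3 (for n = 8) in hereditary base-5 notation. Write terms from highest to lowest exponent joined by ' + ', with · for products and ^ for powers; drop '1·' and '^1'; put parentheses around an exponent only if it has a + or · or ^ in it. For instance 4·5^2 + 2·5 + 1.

2·5^5 + 2·5^2 + 2·5

(0) 8|_2 = 2^(2 + 1) ↦ 3^(3 + 1)|_3 = 81 ⇒ 80
(1) 80|_3 = 2·3^3 + 2·3^2 + 2·3 + 2 ↦ 2·4^4 + 2·4^2 + 2·4 + 2|_4 = 554 ⇒ 553
(2) 553|_4 = 2·4^4 + 2·4^2 + 2·4 + 1 ↦ 2·5^5 + 2·5^2 + 2·5 + 1|_5 = 6311 ⇒ 6310
(3) 6310|_5 = 2·5^5 + 2·5^2 + 2·5 ↦ 2·6^6 + 2·6^2 + 2·6|_6 = 93396 ⇒ 93395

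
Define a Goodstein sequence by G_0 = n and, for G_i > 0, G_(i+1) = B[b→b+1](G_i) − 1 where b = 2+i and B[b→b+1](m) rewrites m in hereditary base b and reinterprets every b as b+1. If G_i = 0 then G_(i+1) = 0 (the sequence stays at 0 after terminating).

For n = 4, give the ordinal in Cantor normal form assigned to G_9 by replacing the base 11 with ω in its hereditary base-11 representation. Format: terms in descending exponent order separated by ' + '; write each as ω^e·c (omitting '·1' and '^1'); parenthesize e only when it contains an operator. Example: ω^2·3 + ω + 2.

base 2: 4 = 2^2; at 3: 3^3 = 27; next = 26
base 3: 26 = 2·3^2 + 2·3 + 2; at 4: 2·4^2 + 2·4 + 2 = 42; next = 41
base 4: 41 = 2·4^2 + 2·4 + 1; at 5: 2·5^2 + 2·5 + 1 = 61; next = 60
base 5: 60 = 2·5^2 + 2·5; at 6: 2·6^2 + 2·6 = 84; next = 83
base 6: 83 = 2·6^2 + 6 + 5; at 7: 2·7^2 + 7 + 5 = 110; next = 109
base 7: 109 = 2·7^2 + 7 + 4; at 8: 2·8^2 + 8 + 4 = 140; next = 139
base 8: 139 = 2·8^2 + 8 + 3; at 9: 2·9^2 + 9 + 3 = 174; next = 173
base 9: 173 = 2·9^2 + 9 + 2; at 10: 2·10^2 + 10 + 2 = 212; next = 211
base 10: 211 = 2·10^2 + 10 + 1; at 11: 2·11^2 + 11 + 1 = 254; next = 253

ω^2·2 + ω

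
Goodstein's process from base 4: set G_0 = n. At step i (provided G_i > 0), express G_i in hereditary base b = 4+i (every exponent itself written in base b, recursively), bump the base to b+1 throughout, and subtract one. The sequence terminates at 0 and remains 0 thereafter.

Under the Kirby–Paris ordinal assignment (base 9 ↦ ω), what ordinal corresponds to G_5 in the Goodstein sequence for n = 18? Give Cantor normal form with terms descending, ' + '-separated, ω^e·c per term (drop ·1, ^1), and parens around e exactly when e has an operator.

i=0: 18 = 4^2 + 2 (b=4); 4→5: 5^2 + 2 = 27; 27−1 = 26
i=1: 26 = 5^2 + 1 (b=5); 5→6: 6^2 + 1 = 37; 37−1 = 36
i=2: 36 = 6^2 (b=6); 6→7: 7^2 = 49; 49−1 = 48
i=3: 48 = 6·7 + 6 (b=7); 7→8: 6·8 + 6 = 54; 54−1 = 53
i=4: 53 = 6·8 + 5 (b=8); 8→9: 6·9 + 5 = 59; 59−1 = 58
i=5: 58 = 6·9 + 4 (b=9); 9→10: 6·10 + 4 = 64; 64−1 = 63

ω·6 + 4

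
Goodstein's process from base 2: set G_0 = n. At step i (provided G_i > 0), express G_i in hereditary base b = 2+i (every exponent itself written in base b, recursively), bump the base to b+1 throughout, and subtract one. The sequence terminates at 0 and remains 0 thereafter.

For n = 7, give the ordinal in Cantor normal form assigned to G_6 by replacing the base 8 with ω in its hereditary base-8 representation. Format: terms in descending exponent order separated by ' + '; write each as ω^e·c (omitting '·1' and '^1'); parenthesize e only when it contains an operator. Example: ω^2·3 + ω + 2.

ω^7·7 + ω^6·7 + ω^5·7 + ω^4·7 + ω^3·7 + ω^2·7 + ω·7 + 7

i=0: 7 = 2^2 + 2 + 1 (b=2); 2→3: 3^3 + 3 + 1 = 31; 31−1 = 30
i=1: 30 = 3^3 + 3 (b=3); 3→4: 4^4 + 4 = 260; 260−1 = 259
i=2: 259 = 4^4 + 3 (b=4); 4→5: 5^5 + 3 = 3128; 3128−1 = 3127
i=3: 3127 = 5^5 + 2 (b=5); 5→6: 6^6 + 2 = 46658; 46658−1 = 46657
i=4: 46657 = 6^6 + 1 (b=6); 6→7: 7^7 + 1 = 823544; 823544−1 = 823543
i=5: 823543 = 7^7 (b=7); 7→8: 8^8 = 16777216; 16777216−1 = 16777215
i=6: 16777215 = 7·8^7 + 7·8^6 + 7·8^5 + 7·8^4 + 7·8^3 + 7·8^2 + 7·8 + 7 (b=8); 8→9: 7·9^7 + 7·9^6 + 7·9^5 + 7·9^4 + 7·9^3 + 7·9^2 + 7·9 + 7 = 37665880; 37665880−1 = 37665879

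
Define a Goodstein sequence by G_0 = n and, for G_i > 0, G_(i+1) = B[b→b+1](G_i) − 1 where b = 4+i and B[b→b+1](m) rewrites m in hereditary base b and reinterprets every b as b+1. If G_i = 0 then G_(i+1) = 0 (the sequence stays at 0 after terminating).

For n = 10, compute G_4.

13

(0) 10|_4 = 2·4 + 2 ↦ 2·5 + 2|_5 = 12 ⇒ 11
(1) 11|_5 = 2·5 + 1 ↦ 2·6 + 1|_6 = 13 ⇒ 12
(2) 12|_6 = 2·6 ↦ 2·7|_7 = 14 ⇒ 13
(3) 13|_7 = 7 + 6 ↦ 8 + 6|_8 = 14 ⇒ 13
(4) 13|_8 = 8 + 5 ↦ 9 + 5|_9 = 14 ⇒ 13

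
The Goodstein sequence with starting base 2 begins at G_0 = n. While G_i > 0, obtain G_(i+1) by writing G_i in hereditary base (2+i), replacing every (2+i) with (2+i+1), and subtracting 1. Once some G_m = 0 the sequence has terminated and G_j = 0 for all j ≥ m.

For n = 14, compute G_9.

3138429262496

base 2: 14 = 2^(2 + 1) + 2^2 + 2; at 3: 3^(3 + 1) + 3^3 + 3 = 111; next = 110
base 3: 110 = 3^(3 + 1) + 3^3 + 2; at 4: 4^(4 + 1) + 4^4 + 2 = 1282; next = 1281
base 4: 1281 = 4^(4 + 1) + 4^4 + 1; at 5: 5^(5 + 1) + 5^5 + 1 = 18751; next = 18750
base 5: 18750 = 5^(5 + 1) + 5^5; at 6: 6^(6 + 1) + 6^6 = 326592; next = 326591
base 6: 326591 = 6^(6 + 1) + 5·6^5 + 5·6^4 + 5·6^3 + 5·6^2 + 5·6 + 5; at 7: 7^(7 + 1) + 5·7^5 + 5·7^4 + 5·7^3 + 5·7^2 + 5·7 + 5 = 5862841; next = 5862840
base 7: 5862840 = 7^(7 + 1) + 5·7^5 + 5·7^4 + 5·7^3 + 5·7^2 + 5·7 + 4; at 8: 8^(8 + 1) + 5·8^5 + 5·8^4 + 5·8^3 + 5·8^2 + 5·8 + 4 = 134404972; next = 134404971
base 8: 134404971 = 8^(8 + 1) + 5·8^5 + 5·8^4 + 5·8^3 + 5·8^2 + 5·8 + 3; at 9: 9^(9 + 1) + 5·9^5 + 5·9^4 + 5·9^3 + 5·9^2 + 5·9 + 3 = 3487116549; next = 3487116548
base 9: 3487116548 = 9^(9 + 1) + 5·9^5 + 5·9^4 + 5·9^3 + 5·9^2 + 5·9 + 2; at 10: 10^(10 + 1) + 5·10^5 + 5·10^4 + 5·10^3 + 5·10^2 + 5·10 + 2 = 100000555552; next = 100000555551
base 10: 100000555551 = 10^(10 + 1) + 5·10^5 + 5·10^4 + 5·10^3 + 5·10^2 + 5·10 + 1; at 11: 11^(11 + 1) + 5·11^5 + 5·11^4 + 5·11^3 + 5·11^2 + 5·11 + 1 = 3138429262497; next = 3138429262496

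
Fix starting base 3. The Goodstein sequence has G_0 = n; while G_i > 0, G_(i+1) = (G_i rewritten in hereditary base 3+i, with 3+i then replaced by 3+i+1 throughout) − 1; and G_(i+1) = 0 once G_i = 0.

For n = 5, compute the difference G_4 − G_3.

i=0: 5 = 3 + 2 (b=3); 3→4: 4 + 2 = 6; 6−1 = 5
i=1: 5 = 4 + 1 (b=4); 4→5: 5 + 1 = 6; 6−1 = 5
i=2: 5 = 5 (b=5); 5→6: 6 = 6; 6−1 = 5
i=3: 5 = 5 (b=6); 6→7: 5 = 5; 5−1 = 4

-1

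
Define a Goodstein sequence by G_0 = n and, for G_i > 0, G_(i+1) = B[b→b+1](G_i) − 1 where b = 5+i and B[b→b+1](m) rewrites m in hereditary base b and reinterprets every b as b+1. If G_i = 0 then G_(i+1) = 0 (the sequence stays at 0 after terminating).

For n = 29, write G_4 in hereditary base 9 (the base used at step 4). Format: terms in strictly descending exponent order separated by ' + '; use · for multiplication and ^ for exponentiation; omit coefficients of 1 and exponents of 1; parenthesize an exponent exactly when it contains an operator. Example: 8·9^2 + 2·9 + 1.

9^2

G_0 = 29. HB_5(29) = 5^2 + 4. Bump = 40. G_1 = 39.
G_1 = 39. HB_6(39) = 6^2 + 3. Bump = 52. G_2 = 51.
G_2 = 51. HB_7(51) = 7^2 + 2. Bump = 66. G_3 = 65.
G_3 = 65. HB_8(65) = 8^2 + 1. Bump = 82. G_4 = 81.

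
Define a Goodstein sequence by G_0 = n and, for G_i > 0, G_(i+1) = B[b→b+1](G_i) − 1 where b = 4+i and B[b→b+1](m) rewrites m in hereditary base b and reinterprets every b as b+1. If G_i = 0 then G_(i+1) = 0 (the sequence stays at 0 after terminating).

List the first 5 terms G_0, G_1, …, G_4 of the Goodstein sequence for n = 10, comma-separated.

10, 11, 12, 13, 13

10 —HB4→ 2·4 + 2 —bump→ 2·5 + 2 = 12 —(−1)→ 11
11 —HB5→ 2·5 + 1 —bump→ 2·6 + 1 = 13 —(−1)→ 12
12 —HB6→ 2·6 —bump→ 2·7 = 14 —(−1)→ 13
13 —HB7→ 7 + 6 —bump→ 8 + 6 = 14 —(−1)→ 13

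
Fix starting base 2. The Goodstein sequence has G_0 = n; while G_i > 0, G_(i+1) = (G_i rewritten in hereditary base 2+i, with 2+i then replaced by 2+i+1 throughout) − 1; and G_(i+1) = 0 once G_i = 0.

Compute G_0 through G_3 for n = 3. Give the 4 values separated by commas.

3, 3, 3, 2

(0) 3|_2 = 2 + 1 ↦ 3 + 1|_3 = 4 ⇒ 3
(1) 3|_3 = 3 ↦ 4|_4 = 4 ⇒ 3
(2) 3|_4 = 3 ↦ 3|_5 = 3 ⇒ 2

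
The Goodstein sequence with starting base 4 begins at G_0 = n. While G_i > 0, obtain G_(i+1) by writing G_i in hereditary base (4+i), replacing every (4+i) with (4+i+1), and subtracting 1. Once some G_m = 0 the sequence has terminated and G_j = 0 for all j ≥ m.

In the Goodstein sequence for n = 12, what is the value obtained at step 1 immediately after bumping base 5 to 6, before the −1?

16

base 4: 12 = 3·4; at 5: 3·5 = 15; next = 14
base 5: 14 = 2·5 + 4; at 6: 2·6 + 4 = 16; next = 15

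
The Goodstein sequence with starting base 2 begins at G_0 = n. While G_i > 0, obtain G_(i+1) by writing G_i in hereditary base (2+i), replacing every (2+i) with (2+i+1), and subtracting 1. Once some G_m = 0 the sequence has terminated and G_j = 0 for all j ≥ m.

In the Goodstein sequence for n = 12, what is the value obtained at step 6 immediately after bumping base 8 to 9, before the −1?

3486784575

G_0=12  [base 2] 2^(2 + 1) + 2^2  →[2↦3]→  3^(3 + 1) + 3^3 = 108  −1 ⇒ G_1=107
G_1=107  [base 3] 3^(3 + 1) + 2·3^2 + 2·3 + 2  →[3↦4]→  4^(4 + 1) + 2·4^2 + 2·4 + 2 = 1066  −1 ⇒ G_2=1065
G_2=1065  [base 4] 4^(4 + 1) + 2·4^2 + 2·4 + 1  →[4↦5]→  5^(5 + 1) + 2·5^2 + 2·5 + 1 = 15686  −1 ⇒ G_3=15685
G_3=15685  [base 5] 5^(5 + 1) + 2·5^2 + 2·5  →[5↦6]→  6^(6 + 1) + 2·6^2 + 2·6 = 280020  −1 ⇒ G_4=280019
G_4=280019  [base 6] 6^(6 + 1) + 2·6^2 + 6 + 5  →[6↦7]→  7^(7 + 1) + 2·7^2 + 7 + 5 = 5764911  −1 ⇒ G_5=5764910
G_5=5764910  [base 7] 7^(7 + 1) + 2·7^2 + 7 + 4  →[7↦8]→  8^(8 + 1) + 2·8^2 + 8 + 4 = 134217868  −1 ⇒ G_6=134217867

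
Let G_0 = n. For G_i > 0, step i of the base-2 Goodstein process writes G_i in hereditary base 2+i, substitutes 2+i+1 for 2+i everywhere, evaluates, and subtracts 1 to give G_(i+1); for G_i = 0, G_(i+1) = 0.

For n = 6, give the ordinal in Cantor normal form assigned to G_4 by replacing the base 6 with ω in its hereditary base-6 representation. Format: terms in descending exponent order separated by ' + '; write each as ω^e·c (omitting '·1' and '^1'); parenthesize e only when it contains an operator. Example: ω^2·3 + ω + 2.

ω^5·5 + ω^4·5 + ω^3·5 + ω^2·5 + ω·5 + 5

base 2: 6 = 2^2 + 2; at 3: 3^3 + 3 = 30; next = 29
base 3: 29 = 3^3 + 2; at 4: 4^4 + 2 = 258; next = 257
base 4: 257 = 4^4 + 1; at 5: 5^5 + 1 = 3126; next = 3125
base 5: 3125 = 5^5; at 6: 6^6 = 46656; next = 46655
base 6: 46655 = 5·6^5 + 5·6^4 + 5·6^3 + 5·6^2 + 5·6 + 5; at 7: 5·7^5 + 5·7^4 + 5·7^3 + 5·7^2 + 5·7 + 5 = 98040; next = 98039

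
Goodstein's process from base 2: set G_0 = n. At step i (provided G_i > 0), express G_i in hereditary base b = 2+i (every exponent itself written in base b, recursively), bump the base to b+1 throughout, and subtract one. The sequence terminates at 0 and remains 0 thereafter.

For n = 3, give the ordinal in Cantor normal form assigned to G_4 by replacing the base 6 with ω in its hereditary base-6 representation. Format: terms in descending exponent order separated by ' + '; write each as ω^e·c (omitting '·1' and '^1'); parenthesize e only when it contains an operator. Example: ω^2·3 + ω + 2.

1

3 —HB2→ 2 + 1 —bump→ 3 + 1 = 4 —(−1)→ 3
3 —HB3→ 3 —bump→ 4 = 4 —(−1)→ 3
3 —HB4→ 3 —bump→ 3 = 3 —(−1)→ 2
2 —HB5→ 2 —bump→ 2 = 2 —(−1)→ 1
1 —HB6→ 1 —bump→ 1 = 1 —(−1)→ 0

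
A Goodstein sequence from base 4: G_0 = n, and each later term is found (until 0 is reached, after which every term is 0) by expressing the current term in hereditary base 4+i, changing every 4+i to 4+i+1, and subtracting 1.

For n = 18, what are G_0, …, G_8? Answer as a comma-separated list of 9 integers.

18, 26, 36, 48, 53, 58, 63, 68, 73

step 0: 18 = 4^2 + 2; sub 5 for 4: 5^2 + 2; = 27; G_1 = 27−1 = 26
step 1: 26 = 5^2 + 1; sub 6 for 5: 6^2 + 1; = 37; G_2 = 37−1 = 36
step 2: 36 = 6^2; sub 7 for 6: 7^2; = 49; G_3 = 49−1 = 48
step 3: 48 = 6·7 + 6; sub 8 for 7: 6·8 + 6; = 54; G_4 = 54−1 = 53
step 4: 53 = 6·8 + 5; sub 9 for 8: 6·9 + 5; = 59; G_5 = 59−1 = 58
step 5: 58 = 6·9 + 4; sub 10 for 9: 6·10 + 4; = 64; G_6 = 64−1 = 63
step 6: 63 = 6·10 + 3; sub 11 for 10: 6·11 + 3; = 69; G_7 = 69−1 = 68
step 7: 68 = 6·11 + 2; sub 12 for 11: 6·12 + 2; = 74; G_8 = 74−1 = 73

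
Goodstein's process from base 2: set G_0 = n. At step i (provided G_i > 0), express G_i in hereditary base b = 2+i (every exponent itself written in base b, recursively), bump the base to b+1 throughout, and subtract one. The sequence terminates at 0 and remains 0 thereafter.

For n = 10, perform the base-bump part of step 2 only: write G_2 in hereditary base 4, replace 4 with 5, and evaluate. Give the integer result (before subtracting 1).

base 2: 10 = 2^(2 + 1) + 2; at 3: 3^(3 + 1) + 3 = 84; next = 83
base 3: 83 = 3^(3 + 1) + 2; at 4: 4^(4 + 1) + 2 = 1026; next = 1025

15626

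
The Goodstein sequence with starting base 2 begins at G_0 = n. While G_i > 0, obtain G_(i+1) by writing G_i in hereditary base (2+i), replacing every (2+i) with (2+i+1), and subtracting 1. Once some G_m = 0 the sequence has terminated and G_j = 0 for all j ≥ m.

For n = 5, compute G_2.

(0) 5|_2 = 2^2 + 1 ↦ 3^3 + 1|_3 = 28 ⇒ 27
(1) 27|_3 = 3^3 ↦ 4^4|_4 = 256 ⇒ 255
(2) 255|_4 = 3·4^3 + 3·4^2 + 3·4 + 3 ↦ 3·5^3 + 3·5^2 + 3·5 + 3|_5 = 468 ⇒ 467

255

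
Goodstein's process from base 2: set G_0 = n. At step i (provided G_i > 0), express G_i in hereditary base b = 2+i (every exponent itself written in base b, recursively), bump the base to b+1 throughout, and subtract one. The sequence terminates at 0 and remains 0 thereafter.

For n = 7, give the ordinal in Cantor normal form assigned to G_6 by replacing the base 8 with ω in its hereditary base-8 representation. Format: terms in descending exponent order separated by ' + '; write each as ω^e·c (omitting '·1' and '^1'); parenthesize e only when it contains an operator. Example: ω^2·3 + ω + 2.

7 —HB2→ 2^2 + 2 + 1 —bump→ 3^3 + 3 + 1 = 31 —(−1)→ 30
30 —HB3→ 3^3 + 3 —bump→ 4^4 + 4 = 260 —(−1)→ 259
259 —HB4→ 4^4 + 3 —bump→ 5^5 + 3 = 3128 —(−1)→ 3127
3127 —HB5→ 5^5 + 2 —bump→ 6^6 + 2 = 46658 —(−1)→ 46657
46657 —HB6→ 6^6 + 1 —bump→ 7^7 + 1 = 823544 —(−1)→ 823543
823543 —HB7→ 7^7 —bump→ 8^8 = 16777216 —(−1)→ 16777215
16777215 —HB8→ 7·8^7 + 7·8^6 + 7·8^5 + 7·8^4 + 7·8^3 + 7·8^2 + 7·8 + 7 —bump→ 7·9^7 + 7·9^6 + 7·9^5 + 7·9^4 + 7·9^3 + 7·9^2 + 7·9 + 7 = 37665880 —(−1)→ 37665879

ω^7·7 + ω^6·7 + ω^5·7 + ω^4·7 + ω^3·7 + ω^2·7 + ω·7 + 7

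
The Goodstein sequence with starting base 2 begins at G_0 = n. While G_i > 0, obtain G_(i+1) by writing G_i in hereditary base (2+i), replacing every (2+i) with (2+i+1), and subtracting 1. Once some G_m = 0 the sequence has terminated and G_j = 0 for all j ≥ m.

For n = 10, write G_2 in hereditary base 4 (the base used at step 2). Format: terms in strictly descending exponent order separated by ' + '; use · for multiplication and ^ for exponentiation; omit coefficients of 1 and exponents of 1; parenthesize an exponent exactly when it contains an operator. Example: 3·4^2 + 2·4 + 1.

4^(4 + 1) + 1

(0) 10|_2 = 2^(2 + 1) + 2 ↦ 3^(3 + 1) + 3|_3 = 84 ⇒ 83
(1) 83|_3 = 3^(3 + 1) + 2 ↦ 4^(4 + 1) + 2|_4 = 1026 ⇒ 1025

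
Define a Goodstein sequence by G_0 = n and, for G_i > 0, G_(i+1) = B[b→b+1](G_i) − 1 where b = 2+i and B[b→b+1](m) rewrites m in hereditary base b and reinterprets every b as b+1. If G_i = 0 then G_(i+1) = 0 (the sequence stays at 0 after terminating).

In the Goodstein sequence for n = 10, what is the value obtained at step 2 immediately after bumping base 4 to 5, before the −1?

10 —HB2→ 2^(2 + 1) + 2 —bump→ 3^(3 + 1) + 3 = 84 —(−1)→ 83
83 —HB3→ 3^(3 + 1) + 2 —bump→ 4^(4 + 1) + 2 = 1026 —(−1)→ 1025
1025 —HB4→ 4^(4 + 1) + 1 —bump→ 5^(5 + 1) + 1 = 15626 —(−1)→ 15625

15626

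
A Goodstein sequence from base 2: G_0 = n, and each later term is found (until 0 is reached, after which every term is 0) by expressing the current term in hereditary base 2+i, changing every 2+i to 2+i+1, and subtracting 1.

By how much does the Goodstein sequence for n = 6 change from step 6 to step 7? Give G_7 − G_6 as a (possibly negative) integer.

144904

6 —HB2→ 2^2 + 2 —bump→ 3^3 + 3 = 30 —(−1)→ 29
29 —HB3→ 3^3 + 2 —bump→ 4^4 + 2 = 258 —(−1)→ 257
257 —HB4→ 4^4 + 1 —bump→ 5^5 + 1 = 3126 —(−1)→ 3125
3125 —HB5→ 5^5 —bump→ 6^6 = 46656 —(−1)→ 46655
46655 —HB6→ 5·6^5 + 5·6^4 + 5·6^3 + 5·6^2 + 5·6 + 5 —bump→ 5·7^5 + 5·7^4 + 5·7^3 + 5·7^2 + 5·7 + 5 = 98040 —(−1)→ 98039
98039 —HB7→ 5·7^5 + 5·7^4 + 5·7^3 + 5·7^2 + 5·7 + 4 —bump→ 5·8^5 + 5·8^4 + 5·8^3 + 5·8^2 + 5·8 + 4 = 187244 —(−1)→ 187243
187243 —HB8→ 5·8^5 + 5·8^4 + 5·8^3 + 5·8^2 + 5·8 + 3 —bump→ 5·9^5 + 5·9^4 + 5·9^3 + 5·9^2 + 5·9 + 3 = 332148 —(−1)→ 332147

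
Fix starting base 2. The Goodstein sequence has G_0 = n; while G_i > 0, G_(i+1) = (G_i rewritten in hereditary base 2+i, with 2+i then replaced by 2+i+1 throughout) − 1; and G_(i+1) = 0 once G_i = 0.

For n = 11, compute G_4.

279937

G_0 = 11. HB_2(11) = 2^(2 + 1) + 2 + 1. Bump = 85. G_1 = 84.
G_1 = 84. HB_3(84) = 3^(3 + 1) + 3. Bump = 1028. G_2 = 1027.
G_2 = 1027. HB_4(1027) = 4^(4 + 1) + 3. Bump = 15628. G_3 = 15627.
G_3 = 15627. HB_5(15627) = 5^(5 + 1) + 2. Bump = 279938. G_4 = 279937.
G_4 = 279937. HB_6(279937) = 6^(6 + 1) + 1. Bump = 5764802. G_5 = 5764801.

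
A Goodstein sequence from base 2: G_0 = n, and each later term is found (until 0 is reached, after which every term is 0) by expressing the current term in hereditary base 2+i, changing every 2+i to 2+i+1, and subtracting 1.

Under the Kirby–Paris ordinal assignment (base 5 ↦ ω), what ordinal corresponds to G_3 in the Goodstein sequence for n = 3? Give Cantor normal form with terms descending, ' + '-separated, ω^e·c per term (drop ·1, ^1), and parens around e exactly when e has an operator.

3 —HB2→ 2 + 1 —bump→ 3 + 1 = 4 —(−1)→ 3
3 —HB3→ 3 —bump→ 4 = 4 —(−1)→ 3
3 —HB4→ 3 —bump→ 3 = 3 —(−1)→ 2
2 —HB5→ 2 —bump→ 2 = 2 —(−1)→ 1

2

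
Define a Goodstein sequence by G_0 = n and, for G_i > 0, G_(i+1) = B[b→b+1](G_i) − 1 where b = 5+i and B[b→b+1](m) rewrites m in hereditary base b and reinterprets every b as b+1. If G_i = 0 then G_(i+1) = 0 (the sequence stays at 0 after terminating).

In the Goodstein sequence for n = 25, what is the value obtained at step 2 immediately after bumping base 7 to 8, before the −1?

44

G_0 = 25. HB_5(25) = 5^2. Bump = 36. G_1 = 35.
G_1 = 35. HB_6(35) = 5·6 + 5. Bump = 40. G_2 = 39.
G_2 = 39. HB_7(39) = 5·7 + 4. Bump = 44. G_3 = 43.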